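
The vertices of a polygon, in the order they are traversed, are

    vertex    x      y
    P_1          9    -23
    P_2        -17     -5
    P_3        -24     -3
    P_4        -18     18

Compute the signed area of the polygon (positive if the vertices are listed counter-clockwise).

-369.5

Apply the shoelace (surveyor's) formula: 2A = Σ (x_i·y_{i+1} − x_{i+1}·y_i), indices taken mod 4.
Σ = (-436) + (-69) + (-486) + (252) = -739
Signed area = Σ/2 = -369.5 (negative ⇒ clockwise traversal).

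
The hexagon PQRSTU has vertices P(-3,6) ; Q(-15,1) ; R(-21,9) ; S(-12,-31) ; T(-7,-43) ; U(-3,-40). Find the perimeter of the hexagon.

|PQ| = √((-12)² + (-5)²) = √169 = 13
|QR| = √((-6)² + (8)²) = √100 = 10
|RS| = √((9)² + (-40)²) = √1681 = 41
|ST| = √((5)² + (-12)²) = √169 = 13
|TU| = √((4)² + (3)²) = √25 = 5
|UP| = √((0)² + (46)²) = √2116 = 46
Perimeter = 13 + 10 + 41 + 13 + 5 + 46 = 128.

128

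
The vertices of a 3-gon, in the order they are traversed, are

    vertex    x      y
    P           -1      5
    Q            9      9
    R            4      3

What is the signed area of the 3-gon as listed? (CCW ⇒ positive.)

-20

P→Q: (-1)(9) − (9)(5) = -54
Q→R: (9)(3) − (4)(9) = -9
R→P: (4)(5) − (-1)(3) = 23
Σ = -40
Signed area = Σ/2 = -20 (negative ⇒ clockwise traversal).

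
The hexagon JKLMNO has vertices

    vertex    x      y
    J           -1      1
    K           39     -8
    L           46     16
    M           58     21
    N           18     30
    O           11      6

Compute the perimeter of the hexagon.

|JK| = √((40)² + (-9)²) = √1681 = 41
|KL| = √((7)² + (24)²) = √625 = 25
|LM| = √((12)² + (5)²) = √169 = 13
|MN| = √((-40)² + (9)²) = √1681 = 41
|NO| = √((-7)² + (-24)²) = √625 = 25
|OJ| = √((-12)² + (-5)²) = √169 = 13
Perimeter = 41 + 25 + 13 + 41 + 25 + 13 = 158.

158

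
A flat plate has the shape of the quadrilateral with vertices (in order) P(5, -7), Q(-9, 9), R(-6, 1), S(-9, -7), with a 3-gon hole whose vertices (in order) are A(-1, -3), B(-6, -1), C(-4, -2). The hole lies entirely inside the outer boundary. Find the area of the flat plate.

Outer boundary:
Cross-terms: -18, 45, 51, 98  ⇒  Σ = 176
Area = |Σ|/2 = 88.
Hole:
Apply Gauss's area formula: 2A = Σ (x_i·y_{i+1} − x_{i+1}·y_i), indices taken mod 3.
Σ = (-17) + (8) + (10) = 1
Area = |Σ|/2 = 0.5.
Net area = 88 − 0.5 = 87.5.

87.5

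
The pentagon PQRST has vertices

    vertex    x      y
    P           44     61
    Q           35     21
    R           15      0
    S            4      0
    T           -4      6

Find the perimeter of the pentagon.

164

|PQ| = √((-9)² + (-40)²) = √1681 = 41
|QR| = √((-20)² + (-21)²) = √841 = 29
|RS| = √((-11)² + (0)²) = √121 = 11
|ST| = √((-8)² + (6)²) = √100 = 10
|TP| = √((48)² + (55)²) = √5329 = 73
Perimeter = 41 + 29 + 11 + 10 + 73 = 164.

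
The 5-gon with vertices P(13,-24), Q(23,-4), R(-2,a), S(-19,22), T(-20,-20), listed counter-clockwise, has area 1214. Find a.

10

Write out the shoelace sum; only the two edges meeting at R involve a:
2·Area = [(23·a − (-2)·(-4)) + ((-2)·22 − (-19)·a)] + 2060
       = 42·a + 2008 = 2428
⇒ a = 10.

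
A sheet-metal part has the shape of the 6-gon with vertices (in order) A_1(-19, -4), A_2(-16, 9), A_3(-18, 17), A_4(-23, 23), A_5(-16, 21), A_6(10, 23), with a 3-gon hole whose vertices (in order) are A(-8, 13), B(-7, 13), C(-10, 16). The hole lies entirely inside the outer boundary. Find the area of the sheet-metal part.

Outer boundary:
Apply the surveyor's formula: 2A = Σ (x_i·y_{i+1} − x_{i+1}·y_i), indices taken mod 6.
Σ = (-235) + (-110) + (-23) + (-115) + (-578) + (397) = -664
Area = |Σ|/2 = 332.
Hole:
A→B: (-8)(13) − (-7)(13) = -13
B→C: (-7)(16) − (-10)(13) = 18
C→A: (-10)(13) − (-8)(16) = -2
Σ = 3
Area = |Σ|/2 = 1.5.
Net area = 332 − 1.5 = 330.5.

330.5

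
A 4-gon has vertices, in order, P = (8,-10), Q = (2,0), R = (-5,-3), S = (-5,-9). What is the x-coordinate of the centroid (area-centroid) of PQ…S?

142/249

Apply the surveyor's formula. First the cross-terms c_i = x_i·y_{i+1} − x_{i+1}·y_i:
  20, -6, 30, 122  ⇒  2A = 166, A = 83.
Then Σ (x_i + x_{i+1})·c_i = 284, so x̄ = 284 / (6·83) = 142/249.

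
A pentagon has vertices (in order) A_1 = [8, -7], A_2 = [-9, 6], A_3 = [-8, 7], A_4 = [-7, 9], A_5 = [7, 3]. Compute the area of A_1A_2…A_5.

A_1→A_2: (8)(6) − (-9)(-7) = -15
A_2→A_3: (-9)(7) − (-8)(6) = -15
A_3→A_4: (-8)(9) − (-7)(7) = -23
A_4→A_5: (-7)(3) − (7)(9) = -84
A_5→A_1: (7)(-7) − (8)(3) = -73
Σ = -210
Area = |Σ|/2 = 105.

105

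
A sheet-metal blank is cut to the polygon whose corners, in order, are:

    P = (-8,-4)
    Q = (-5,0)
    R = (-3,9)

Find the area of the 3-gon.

Cross-terms: -20, -45, 84  ⇒  Σ = 19
Area = |Σ|/2 = 9.5.

9.5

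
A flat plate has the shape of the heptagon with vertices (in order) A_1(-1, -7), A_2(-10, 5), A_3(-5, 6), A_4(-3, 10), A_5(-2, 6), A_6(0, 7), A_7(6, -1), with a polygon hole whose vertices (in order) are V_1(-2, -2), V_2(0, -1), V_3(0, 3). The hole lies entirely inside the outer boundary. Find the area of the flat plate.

115.5

Outer boundary:
Apply Gauss's area formula: 2A = Σ (x_i·y_{i+1} − x_{i+1}·y_i), indices taken mod 7.
Cross-terms: -75, -35, -32, 2, -14, -42, -43  ⇒  Σ = -239
Area = |Σ|/2 = 119.5.
Hole:
Apply Gauss's area formula: 2A = Σ (x_i·y_{i+1} − x_{i+1}·y_i), indices taken mod 3.
Σ = (2) + (0) + (6) = 8
Area = |Σ|/2 = 4.
Net area = 119.5 − 4 = 115.5.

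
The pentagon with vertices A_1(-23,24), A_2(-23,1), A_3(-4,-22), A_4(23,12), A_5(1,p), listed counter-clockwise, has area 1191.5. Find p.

19

The doubled signed area Σ (x_i y_{i+1} − x_{i+1} y_i) is linear in p.
With p=0 it equals 1509; the coefficient of p is 46 (from the two edges through A_5).
So 46·p + 1509 = 2·1191.5 = 2383 ⇒ p = 19.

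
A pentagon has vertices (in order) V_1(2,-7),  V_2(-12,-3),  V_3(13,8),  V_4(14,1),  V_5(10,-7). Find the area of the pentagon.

205

Apply the shoelace (surveyor's) formula: 2A = Σ (x_i·y_{i+1} − x_{i+1}·y_i), indices taken mod 5.
Σ = (-90) + (-57) + (-99) + (-108) + (-56) = -410
Area = |Σ|/2 = 205.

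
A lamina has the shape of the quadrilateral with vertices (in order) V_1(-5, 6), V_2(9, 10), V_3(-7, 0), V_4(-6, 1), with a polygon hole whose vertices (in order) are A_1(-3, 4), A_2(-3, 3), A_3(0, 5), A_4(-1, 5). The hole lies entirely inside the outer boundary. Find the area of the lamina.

Outer boundary:
Apply the shoelace formula: 2A = Σ (x_i·y_{i+1} − x_{i+1}·y_i), indices taken mod 4.
Σ = (-104) + (70) + (-7) + (-31) = -72
Area = |Σ|/2 = 36.
Hole:
Cross-terms: 3, -15, 5, 11  ⇒  Σ = 4
Area = |Σ|/2 = 2.
Net area = 36 − 2 = 34.

34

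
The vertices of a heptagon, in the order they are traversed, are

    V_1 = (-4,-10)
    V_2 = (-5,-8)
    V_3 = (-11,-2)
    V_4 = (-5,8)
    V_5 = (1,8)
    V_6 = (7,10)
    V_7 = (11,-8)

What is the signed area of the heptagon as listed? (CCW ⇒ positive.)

Σ = (-18) + (-78) + (-98) + (-48) + (-46) + (-166) + (-142) = -596
Signed area = Σ/2 = -298 (negative ⇒ clockwise traversal).

-298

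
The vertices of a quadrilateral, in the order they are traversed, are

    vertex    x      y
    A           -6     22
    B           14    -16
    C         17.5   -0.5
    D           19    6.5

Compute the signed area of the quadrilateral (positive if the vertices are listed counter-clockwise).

320.625

Apply the surveyor's formula: 2A = Σ (x_i·y_{i+1} − x_{i+1}·y_i), indices taken mod 4.
A→B: (-6)(-16) − (14)(22) = -212
B→C: (14)(-0.5) − (17.5)(-16) = 273
C→D: (17.5)(6.5) − (19)(-0.5) = 123.25
D→A: (19)(22) − (-6)(6.5) = 457
Σ = 641.25
Signed area = Σ/2 = 320.625 (positive ⇒ counter-clockwise traversal).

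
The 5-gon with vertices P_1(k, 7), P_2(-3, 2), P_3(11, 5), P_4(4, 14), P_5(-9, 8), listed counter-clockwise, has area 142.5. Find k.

Write out the shoelace sum; only the two edges meeting at P_1 involve k:
2·Area = [((-9)·7 − k·8) + (k·2 − (-3)·7)] + 255
       = -6·k + 213 = 285
⇒ k = -12.

-12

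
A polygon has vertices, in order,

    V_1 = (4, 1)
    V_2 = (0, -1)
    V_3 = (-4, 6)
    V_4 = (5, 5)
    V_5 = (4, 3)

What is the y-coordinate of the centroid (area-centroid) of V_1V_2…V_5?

Apply Gauss's area formula. First the cross-terms c_i = x_i·y_{i+1} − x_{i+1}·y_i:
  -4, -4, -50, -5, -8  ⇒  2A = -71, A = -35.5.
Then Σ (y_i + y_{i+1})·c_i = -642, so ȳ = -642 / (6·(-35.5)) = 214/71.

214/71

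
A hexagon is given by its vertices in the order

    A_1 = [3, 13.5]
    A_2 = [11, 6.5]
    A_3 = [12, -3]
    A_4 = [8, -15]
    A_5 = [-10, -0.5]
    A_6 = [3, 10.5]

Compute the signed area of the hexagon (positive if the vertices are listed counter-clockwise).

Apply the surveyor's formula: 2A = Σ (x_i·y_{i+1} − x_{i+1}·y_i), indices taken mod 6.
Σ = (-129) + (-111) + (-156) + (-154) + (-103.5) + (9) = -644.5
Signed area = Σ/2 = -322.25 (negative ⇒ clockwise traversal).

-322.25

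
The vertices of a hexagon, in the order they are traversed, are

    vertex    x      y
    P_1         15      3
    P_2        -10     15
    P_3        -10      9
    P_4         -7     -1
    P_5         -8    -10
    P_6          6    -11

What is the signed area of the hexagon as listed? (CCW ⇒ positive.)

390.5

Apply the shoelace formula: 2A = Σ (x_i·y_{i+1} − x_{i+1}·y_i), indices taken mod 6.
Cross-terms: 255, 60, 73, 62, 148, 183  ⇒  Σ = 781
Signed area = Σ/2 = 390.5 (positive ⇒ counter-clockwise traversal).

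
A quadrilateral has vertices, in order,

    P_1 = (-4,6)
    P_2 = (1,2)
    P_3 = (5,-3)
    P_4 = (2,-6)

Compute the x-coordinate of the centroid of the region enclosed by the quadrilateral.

20/21

Apply Gauss's area formula. First the cross-terms c_i = x_i·y_{i+1} − x_{i+1}·y_i:
  -14, -13, -24, -12  ⇒  2A = -63, A = -31.5.
Then Σ (x_i + x_{i+1})·c_i = -180, so x̄ = -180 / (6·(-31.5)) = 20/21.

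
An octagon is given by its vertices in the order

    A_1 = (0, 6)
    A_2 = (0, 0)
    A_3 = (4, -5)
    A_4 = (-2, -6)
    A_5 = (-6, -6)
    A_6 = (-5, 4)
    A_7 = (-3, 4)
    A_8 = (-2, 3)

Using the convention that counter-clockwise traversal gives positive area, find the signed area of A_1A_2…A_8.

Apply Gauss's area formula: 2A = Σ (x_i·y_{i+1} − x_{i+1}·y_i), indices taken mod 8.
Σ = (0) + (0) + (-34) + (-24) + (-54) + (-8) + (-1) + (-12) = -133
Signed area = Σ/2 = -66.5 (negative ⇒ clockwise traversal).

-66.5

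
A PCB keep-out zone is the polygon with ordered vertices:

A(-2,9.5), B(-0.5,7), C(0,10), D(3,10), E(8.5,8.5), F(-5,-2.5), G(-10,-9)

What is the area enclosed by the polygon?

Apply the shoelace formula: 2A = Σ (x_i·y_{i+1} − x_{i+1}·y_i), indices taken mod 7.
Σ = (-9.25) + (-5) + (-30) + (-59.5) + (21.25) + (20) + (-113) = -175.5
Area = |Σ|/2 = 87.75.

87.75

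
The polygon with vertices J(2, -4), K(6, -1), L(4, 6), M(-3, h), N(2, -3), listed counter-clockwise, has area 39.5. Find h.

The doubled signed area Σ (x_i y_{i+1} − x_{i+1} y_i) is linear in h.
With h=0 it equals 87; the coefficient of h is 2 (from the two edges through M).
So 2·h + 87 = 2·39.5 = 79 ⇒ h = -4.

-4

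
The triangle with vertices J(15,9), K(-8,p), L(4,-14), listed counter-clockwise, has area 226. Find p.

Write out the shoelace sum; only the two edges meeting at K involve p:
2·Area = [(15·p − (-8)·9) + ((-8)·(-14) − 4·p)] + 246
       = 11·p + 430 = 452
⇒ p = 2.

2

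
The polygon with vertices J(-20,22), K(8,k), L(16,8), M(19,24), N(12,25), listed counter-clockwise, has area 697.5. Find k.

The doubled signed area Σ (x_i y_{i+1} − x_{i+1} y_i) is linear in k.
With k=0 it equals 1071; the coefficient of k is -36 (from the two edges through K).
So -36·k + 1071 = 2·697.5 = 1395 ⇒ k = -9.

-9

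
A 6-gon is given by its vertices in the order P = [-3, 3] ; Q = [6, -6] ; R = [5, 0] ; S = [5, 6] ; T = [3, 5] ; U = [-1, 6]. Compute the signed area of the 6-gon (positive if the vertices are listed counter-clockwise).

Apply Gauss's area formula: 2A = Σ (x_i·y_{i+1} − x_{i+1}·y_i), indices taken mod 6.
P→Q: (-3)(-6) − (6)(3) = 0
Q→R: (6)(0) − (5)(-6) = 30
R→S: (5)(6) − (5)(0) = 30
S→T: (5)(5) − (3)(6) = 7
T→U: (3)(6) − (-1)(5) = 23
U→P: (-1)(3) − (-3)(6) = 15
Σ = 105
Signed area = Σ/2 = 52.5 (positive ⇒ counter-clockwise traversal).

52.5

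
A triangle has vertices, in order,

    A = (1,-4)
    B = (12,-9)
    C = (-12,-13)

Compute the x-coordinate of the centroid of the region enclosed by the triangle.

1/3

Apply the shoelace formula. First the cross-terms c_i = x_i·y_{i+1} − x_{i+1}·y_i:
  39, -264, 61  ⇒  2A = -164, A = -82.
Then Σ (x_i + x_{i+1})·c_i = -164, so x̄ = -164 / (6·(-82)) = 1/3.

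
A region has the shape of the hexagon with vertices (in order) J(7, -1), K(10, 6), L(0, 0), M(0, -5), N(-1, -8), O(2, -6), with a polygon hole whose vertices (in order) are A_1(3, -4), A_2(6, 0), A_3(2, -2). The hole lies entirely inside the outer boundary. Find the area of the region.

49.5

Outer boundary:
Σ = (52) + (0) + (0) + (-5) + (22) + (40) = 109
Area = |Σ|/2 = 54.5.
Hole:
Apply the surveyor's formula: 2A = Σ (x_i·y_{i+1} − x_{i+1}·y_i), indices taken mod 3.
Σ = (24) + (-12) + (-2) = 10
Area = |Σ|/2 = 5.
Net area = 54.5 − 5 = 49.5.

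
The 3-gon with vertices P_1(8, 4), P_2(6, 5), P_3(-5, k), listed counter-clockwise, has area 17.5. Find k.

Write out the shoelace sum; only the two edges meeting at P_3 involve k:
2·Area = [(6·k − (-5)·5) + ((-5)·4 − 8·k)] + 16
       = -2·k + 21 = 35
⇒ k = -7.

-7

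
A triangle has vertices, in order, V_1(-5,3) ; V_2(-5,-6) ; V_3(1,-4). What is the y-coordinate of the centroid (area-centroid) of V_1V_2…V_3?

-7/3

Apply the shoelace (surveyor's) formula. First the cross-terms c_i = x_i·y_{i+1} − x_{i+1}·y_i:
  45, 26, -17  ⇒  2A = 54, A = 27.
Then Σ (y_i + y_{i+1})·c_i = -378, so ȳ = -378 / (6·27) = -7/3.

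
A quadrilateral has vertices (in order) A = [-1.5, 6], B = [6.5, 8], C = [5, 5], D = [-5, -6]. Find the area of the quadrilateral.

51.25

Apply the surveyor's formula: 2A = Σ (x_i·y_{i+1} − x_{i+1}·y_i), indices taken mod 4.
Σ = (-51) + (-7.5) + (-5) + (-39) = -102.5
Area = |Σ|/2 = 51.25.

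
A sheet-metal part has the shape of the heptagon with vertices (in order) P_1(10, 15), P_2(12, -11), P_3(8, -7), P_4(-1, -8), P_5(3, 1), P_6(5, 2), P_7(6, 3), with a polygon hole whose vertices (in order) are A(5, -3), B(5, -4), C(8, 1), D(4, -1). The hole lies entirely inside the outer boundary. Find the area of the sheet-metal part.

Outer boundary:
Apply the surveyor's formula: 2A = Σ (x_i·y_{i+1} − x_{i+1}·y_i), indices taken mod 7.
Cross-terms: -290, 4, -71, 23, 1, 3, 60  ⇒  Σ = -270
Area = |Σ|/2 = 135.
Hole:
Apply the shoelace formula: 2A = Σ (x_i·y_{i+1} − x_{i+1}·y_i), indices taken mod 4.
Σ = (-5) + (37) + (-12) + (-7) = 13
Area = |Σ|/2 = 6.5.
Net area = 135 − 6.5 = 128.5.

128.5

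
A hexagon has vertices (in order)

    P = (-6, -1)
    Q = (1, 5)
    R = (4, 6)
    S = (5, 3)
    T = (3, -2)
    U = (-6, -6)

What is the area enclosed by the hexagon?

70

Σ = (-29) + (-14) + (-18) + (-19) + (-30) + (-30) = -140
Area = |Σ|/2 = 70.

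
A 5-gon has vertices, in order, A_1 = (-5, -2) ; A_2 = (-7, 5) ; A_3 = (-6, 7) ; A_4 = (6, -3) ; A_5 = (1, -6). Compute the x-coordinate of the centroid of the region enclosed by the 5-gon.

Apply the surveyor's formula. First the cross-terms c_i = x_i·y_{i+1} − x_{i+1}·y_i:
  -39, -19, -24, -33, -32  ⇒  2A = -147, A = -73.5.
Then Σ (x_i + x_{i+1})·c_i = 612, so x̄ = 612 / (6·(-73.5)) = -68/49.

-68/49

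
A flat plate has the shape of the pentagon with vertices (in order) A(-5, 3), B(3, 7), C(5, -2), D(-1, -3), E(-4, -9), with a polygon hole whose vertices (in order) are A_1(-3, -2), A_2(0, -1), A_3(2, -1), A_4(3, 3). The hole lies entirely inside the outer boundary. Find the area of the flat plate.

Outer boundary:
Σ = (-44) + (-41) + (-17) + (-3) + (-57) = -162
Area = |Σ|/2 = 81.
Hole:
Apply the shoelace (surveyor's) formula: 2A = Σ (x_i·y_{i+1} − x_{i+1}·y_i), indices taken mod 4.
Σ = (3) + (2) + (9) + (3) = 17
Area = |Σ|/2 = 8.5.
Net area = 81 − 8.5 = 72.5.

72.5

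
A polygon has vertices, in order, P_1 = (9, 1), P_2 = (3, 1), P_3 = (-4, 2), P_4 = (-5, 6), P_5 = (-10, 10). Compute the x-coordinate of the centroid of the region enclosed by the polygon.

Apply Gauss's area formula. First the cross-terms c_i = x_i·y_{i+1} − x_{i+1}·y_i:
  6, 10, -14, 10, -100  ⇒  2A = -88, A = -44.
Then Σ (x_i + x_{i+1})·c_i = 138, so x̄ = 138 / (6·(-44)) = -23/44.

-23/44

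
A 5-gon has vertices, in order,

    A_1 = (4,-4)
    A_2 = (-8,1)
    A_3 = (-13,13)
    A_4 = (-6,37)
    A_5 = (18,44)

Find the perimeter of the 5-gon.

|A_1A_2| = √((-12)² + (5)²) = √169 = 13
|A_2A_3| = √((-5)² + (12)²) = √169 = 13
|A_3A_4| = √((7)² + (24)²) = √625 = 25
|A_4A_5| = √((24)² + (7)²) = √625 = 25
|A_5A_1| = √((-14)² + (-48)²) = √2500 = 50
Perimeter = 13 + 13 + 25 + 25 + 50 = 126.

126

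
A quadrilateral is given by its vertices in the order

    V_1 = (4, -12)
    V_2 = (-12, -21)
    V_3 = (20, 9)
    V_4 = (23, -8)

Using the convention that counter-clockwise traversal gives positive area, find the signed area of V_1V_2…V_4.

V_1→V_2: (4)(-21) − (-12)(-12) = -228
V_2→V_3: (-12)(9) − (20)(-21) = 312
V_3→V_4: (20)(-8) − (23)(9) = -367
V_4→V_1: (23)(-12) − (4)(-8) = -244
Σ = -527
Signed area = Σ/2 = -263.5 (negative ⇒ clockwise traversal).

-263.5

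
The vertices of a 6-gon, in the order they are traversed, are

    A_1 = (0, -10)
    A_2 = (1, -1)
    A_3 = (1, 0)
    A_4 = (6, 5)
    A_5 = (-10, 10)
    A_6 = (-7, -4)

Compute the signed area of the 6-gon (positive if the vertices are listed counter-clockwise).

Apply the shoelace (surveyor's) formula: 2A = Σ (x_i·y_{i+1} − x_{i+1}·y_i), indices taken mod 6.
Σ = (10) + (1) + (5) + (110) + (110) + (70) = 306
Signed area = Σ/2 = 153 (positive ⇒ counter-clockwise traversal).

153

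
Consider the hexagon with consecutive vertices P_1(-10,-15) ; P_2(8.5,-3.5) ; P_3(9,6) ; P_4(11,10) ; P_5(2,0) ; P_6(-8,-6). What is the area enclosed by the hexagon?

Apply Gauss's area formula: 2A = Σ (x_i·y_{i+1} − x_{i+1}·y_i), indices taken mod 6.
Cross-terms: 162.5, 82.5, 24, -20, -12, 60  ⇒  Σ = 297
Area = |Σ|/2 = 148.5.

148.5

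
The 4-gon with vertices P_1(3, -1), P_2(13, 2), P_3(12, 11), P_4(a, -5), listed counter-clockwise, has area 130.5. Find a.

-14

Write out the shoelace sum; only the two edges meeting at P_4 involve a:
2·Area = [(12·(-5) − a·11) + (a·(-1) − 3·(-5))] + 138
       = -12·a + 93 = 261
⇒ a = -14.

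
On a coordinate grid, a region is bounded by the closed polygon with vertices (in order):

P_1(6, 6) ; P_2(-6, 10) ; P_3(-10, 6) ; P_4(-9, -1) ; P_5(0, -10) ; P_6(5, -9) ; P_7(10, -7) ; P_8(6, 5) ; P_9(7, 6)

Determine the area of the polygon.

Apply the shoelace (surveyor's) formula: 2A = Σ (x_i·y_{i+1} − x_{i+1}·y_i), indices taken mod 9.
Σ = (96) + (64) + (64) + (90) + (50) + (55) + (92) + (1) + (6) = 518
Area = |Σ|/2 = 259.

259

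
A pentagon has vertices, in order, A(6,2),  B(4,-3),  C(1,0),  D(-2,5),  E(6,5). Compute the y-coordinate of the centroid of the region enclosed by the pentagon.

121/57

Apply the shoelace (surveyor's) formula. First the cross-terms c_i = x_i·y_{i+1} − x_{i+1}·y_i:
  -26, 3, 5, -40, -18  ⇒  2A = -76, A = -38.
Then Σ (y_i + y_{i+1})·c_i = -484, so ȳ = -484 / (6·(-38)) = 121/57.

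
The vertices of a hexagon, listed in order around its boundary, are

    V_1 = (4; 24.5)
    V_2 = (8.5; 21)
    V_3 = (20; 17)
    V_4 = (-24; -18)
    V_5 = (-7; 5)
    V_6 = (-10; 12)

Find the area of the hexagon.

462.375

Apply the shoelace (surveyor's) formula: 2A = Σ (x_i·y_{i+1} − x_{i+1}·y_i), indices taken mod 6.
Σ = (-124.25) + (-275.5) + (48) + (-246) + (-34) + (-293) = -924.75
Area = |Σ|/2 = 462.375.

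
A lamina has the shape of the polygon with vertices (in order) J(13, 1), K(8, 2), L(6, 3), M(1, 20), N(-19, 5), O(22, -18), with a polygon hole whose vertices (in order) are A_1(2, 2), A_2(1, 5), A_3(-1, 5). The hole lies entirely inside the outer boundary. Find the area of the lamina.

Outer boundary:
Apply the surveyor's formula: 2A = Σ (x_i·y_{i+1} − x_{i+1}·y_i), indices taken mod 6.
Σ = (18) + (12) + (117) + (385) + (232) + (256) = 1020
Area = |Σ|/2 = 510.
Hole:
Apply the surveyor's formula: 2A = Σ (x_i·y_{i+1} − x_{i+1}·y_i), indices taken mod 3.
A_1→A_2: (2)(5) − (1)(2) = 8
A_2→A_3: (1)(5) − (-1)(5) = 10
A_3→A_1: (-1)(2) − (2)(5) = -12
Σ = 6
Area = |Σ|/2 = 3.
Net area = 510 − 3 = 507.

507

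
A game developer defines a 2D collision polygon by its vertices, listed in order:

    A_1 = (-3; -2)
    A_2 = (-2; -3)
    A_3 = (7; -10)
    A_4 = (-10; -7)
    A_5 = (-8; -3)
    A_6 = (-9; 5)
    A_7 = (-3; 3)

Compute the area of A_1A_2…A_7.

Apply the shoelace formula: 2A = Σ (x_i·y_{i+1} − x_{i+1}·y_i), indices taken mod 7.
A_1→A_2: (-3)(-3) − (-2)(-2) = 5
A_2→A_3: (-2)(-10) − (7)(-3) = 41
A_3→A_4: (7)(-7) − (-10)(-10) = -149
A_4→A_5: (-10)(-3) − (-8)(-7) = -26
A_5→A_6: (-8)(5) − (-9)(-3) = -67
A_6→A_7: (-9)(3) − (-3)(5) = -12
A_7→A_1: (-3)(-2) − (-3)(3) = 15
Σ = -193
Area = |Σ|/2 = 96.5.

96.5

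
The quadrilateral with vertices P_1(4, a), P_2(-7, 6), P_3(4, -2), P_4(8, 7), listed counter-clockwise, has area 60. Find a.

6

The doubled signed area Σ (x_i y_{i+1} − x_{i+1} y_i) is linear in a.
With a=0 it equals 30; the coefficient of a is 15 (from the two edges through P_1).
So 15·a + 30 = 2·60 = 120 ⇒ a = 6.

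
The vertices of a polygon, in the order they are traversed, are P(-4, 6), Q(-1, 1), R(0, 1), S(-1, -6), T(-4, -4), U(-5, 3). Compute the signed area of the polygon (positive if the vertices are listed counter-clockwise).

Apply the surveyor's formula: 2A = Σ (x_i·y_{i+1} − x_{i+1}·y_i), indices taken mod 6.
Σ = (2) + (-1) + (1) + (-20) + (-32) + (-18) = -68
Signed area = Σ/2 = -34 (negative ⇒ clockwise traversal).

-34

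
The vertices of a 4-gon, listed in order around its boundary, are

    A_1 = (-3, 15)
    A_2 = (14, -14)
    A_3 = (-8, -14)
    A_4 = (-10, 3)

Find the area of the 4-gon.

390.5

A_1→A_2: (-3)(-14) − (14)(15) = -168
A_2→A_3: (14)(-14) − (-8)(-14) = -308
A_3→A_4: (-8)(3) − (-10)(-14) = -164
A_4→A_1: (-10)(15) − (-3)(3) = -141
Σ = -781
Area = |Σ|/2 = 390.5.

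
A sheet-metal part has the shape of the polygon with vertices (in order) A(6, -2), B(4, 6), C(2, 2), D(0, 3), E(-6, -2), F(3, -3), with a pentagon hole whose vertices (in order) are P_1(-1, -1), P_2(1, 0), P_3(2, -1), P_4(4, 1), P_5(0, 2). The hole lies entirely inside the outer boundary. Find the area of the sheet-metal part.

42

Outer boundary:
Apply the shoelace (surveyor's) formula: 2A = Σ (x_i·y_{i+1} − x_{i+1}·y_i), indices taken mod 6.
Σ = (44) + (-4) + (6) + (18) + (24) + (12) = 100
Area = |Σ|/2 = 50.
Hole:
Σ = (1) + (-1) + (6) + (8) + (2) = 16
Area = |Σ|/2 = 8.
Net area = 50 − 8 = 42.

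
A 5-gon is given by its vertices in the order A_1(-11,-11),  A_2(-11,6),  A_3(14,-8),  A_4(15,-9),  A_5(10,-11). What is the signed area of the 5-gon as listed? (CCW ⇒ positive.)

Cross-terms: -187, 4, -6, -75, -231  ⇒  Σ = -495
Signed area = Σ/2 = -247.5 (negative ⇒ clockwise traversal).

-247.5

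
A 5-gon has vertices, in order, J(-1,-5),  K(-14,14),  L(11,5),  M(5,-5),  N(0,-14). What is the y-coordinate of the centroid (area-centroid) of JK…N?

427/177

Apply the shoelace formula. First the cross-terms c_i = x_i·y_{i+1} − x_{i+1}·y_i:
  -84, -224, -80, -70, -14  ⇒  2A = -472, A = -236.
Then Σ (y_i + y_{i+1})·c_i = -3416, so ȳ = -3416 / (6·(-236)) = 427/177.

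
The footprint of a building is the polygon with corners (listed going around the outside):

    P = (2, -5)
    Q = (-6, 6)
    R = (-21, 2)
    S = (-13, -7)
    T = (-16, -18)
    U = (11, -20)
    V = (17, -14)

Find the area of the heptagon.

519

Apply the surveyor's formula: 2A = Σ (x_i·y_{i+1} − x_{i+1}·y_i), indices taken mod 7.
Σ = (-18) + (114) + (173) + (122) + (518) + (186) + (-57) = 1038
Area = |Σ|/2 = 519.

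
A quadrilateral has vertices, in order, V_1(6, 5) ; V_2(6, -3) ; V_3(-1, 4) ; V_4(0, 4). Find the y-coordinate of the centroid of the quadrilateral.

Apply Gauss's area formula. First the cross-terms c_i = x_i·y_{i+1} − x_{i+1}·y_i:
  -48, 21, -4, -24  ⇒  2A = -55, A = -27.5.
Then Σ (y_i + y_{i+1})·c_i = -323, so ȳ = -323 / (6·(-27.5)) = 323/165.

323/165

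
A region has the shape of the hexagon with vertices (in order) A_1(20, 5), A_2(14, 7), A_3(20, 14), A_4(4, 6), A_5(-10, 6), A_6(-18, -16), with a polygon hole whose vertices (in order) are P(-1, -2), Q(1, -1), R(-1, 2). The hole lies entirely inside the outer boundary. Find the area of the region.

382

Outer boundary:
Apply the surveyor's formula: 2A = Σ (x_i·y_{i+1} − x_{i+1}·y_i), indices taken mod 6.
Σ = (70) + (56) + (64) + (84) + (268) + (230) = 772
Area = |Σ|/2 = 386.
Hole:
Σ = (3) + (1) + (4) = 8
Area = |Σ|/2 = 4.
Net area = 386 − 4 = 382.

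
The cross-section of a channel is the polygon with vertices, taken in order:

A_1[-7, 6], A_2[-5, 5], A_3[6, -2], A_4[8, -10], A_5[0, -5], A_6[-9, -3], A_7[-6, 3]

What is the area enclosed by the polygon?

107

Apply the surveyor's formula: 2A = Σ (x_i·y_{i+1} − x_{i+1}·y_i), indices taken mod 7.
Σ = (-5) + (-20) + (-44) + (-40) + (-45) + (-45) + (-15) = -214
Area = |Σ|/2 = 107.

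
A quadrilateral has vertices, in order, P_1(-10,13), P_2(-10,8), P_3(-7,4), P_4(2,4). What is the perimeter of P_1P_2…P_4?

34

|P_1P_2| = √((0)² + (-5)²) = √25 = 5
|P_2P_3| = √((3)² + (-4)²) = √25 = 5
|P_3P_4| = √((9)² + (0)²) = √81 = 9
|P_4P_1| = √((-12)² + (9)²) = √225 = 15
Perimeter = 5 + 5 + 9 + 15 = 34.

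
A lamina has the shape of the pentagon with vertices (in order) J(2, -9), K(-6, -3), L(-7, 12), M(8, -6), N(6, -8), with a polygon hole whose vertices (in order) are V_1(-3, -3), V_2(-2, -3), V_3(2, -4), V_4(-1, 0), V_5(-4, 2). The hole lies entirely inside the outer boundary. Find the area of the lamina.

Outer boundary:
Apply Gauss's area formula: 2A = Σ (x_i·y_{i+1} − x_{i+1}·y_i), indices taken mod 5.
J→K: (2)(-3) − (-6)(-9) = -60
K→L: (-6)(12) − (-7)(-3) = -93
L→M: (-7)(-6) − (8)(12) = -54
M→N: (8)(-8) − (6)(-6) = -28
N→J: (6)(-9) − (2)(-8) = -38
Σ = -273
Area = |Σ|/2 = 136.5.
Hole:
Apply Gauss's area formula: 2A = Σ (x_i·y_{i+1} − x_{i+1}·y_i), indices taken mod 5.
Cross-terms: 3, 14, -4, -2, 18  ⇒  Σ = 29
Area = |Σ|/2 = 14.5.
Net area = 136.5 − 14.5 = 122.

122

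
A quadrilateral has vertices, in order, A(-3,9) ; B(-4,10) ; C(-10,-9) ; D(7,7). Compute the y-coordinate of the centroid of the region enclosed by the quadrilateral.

Apply Gauss's area formula. First the cross-terms c_i = x_i·y_{i+1} − x_{i+1}·y_i:
  6, 136, -7, 84  ⇒  2A = 219, A = 109.5.
Then Σ (y_i + y_{i+1})·c_i = 1608, so ȳ = 1608 / (6·109.5) = 536/219.

536/219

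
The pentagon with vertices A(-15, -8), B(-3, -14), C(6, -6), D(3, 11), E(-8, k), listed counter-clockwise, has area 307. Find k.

Write out the shoelace sum; only the two edges meeting at E involve k:
2·Area = [(3·k − (-8)·11) + ((-8)·(-8) − (-15)·k)] + 372
       = 18·k + 524 = 614
⇒ k = 5.

5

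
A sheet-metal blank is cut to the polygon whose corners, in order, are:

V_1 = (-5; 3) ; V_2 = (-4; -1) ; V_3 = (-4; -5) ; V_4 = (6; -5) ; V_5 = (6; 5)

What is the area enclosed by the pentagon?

93

Σ = (17) + (16) + (50) + (60) + (43) = 186
Area = |Σ|/2 = 93.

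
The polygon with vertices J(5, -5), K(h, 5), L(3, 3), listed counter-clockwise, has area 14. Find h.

The doubled signed area Σ (x_i y_{i+1} − x_{i+1} y_i) is linear in h.
With h=0 it equals -20; the coefficient of h is 8 (from the two edges through K).
So 8·h + -20 = 2·14 = 28 ⇒ h = 6.

6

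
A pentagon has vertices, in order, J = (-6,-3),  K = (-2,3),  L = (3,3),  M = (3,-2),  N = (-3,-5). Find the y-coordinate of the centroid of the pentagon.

Apply Gauss's area formula. First the cross-terms c_i = x_i·y_{i+1} − x_{i+1}·y_i:
  -24, -15, -15, -21, -21  ⇒  2A = -96, A = -48.
Then Σ (y_i + y_{i+1})·c_i = 210, so ȳ = 210 / (6·(-48)) = -35/48.

-35/48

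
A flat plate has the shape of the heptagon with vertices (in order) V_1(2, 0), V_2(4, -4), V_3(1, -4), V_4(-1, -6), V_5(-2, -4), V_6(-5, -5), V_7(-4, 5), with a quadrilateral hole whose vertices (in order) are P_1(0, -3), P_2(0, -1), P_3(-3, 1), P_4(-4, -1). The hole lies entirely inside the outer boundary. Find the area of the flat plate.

43.5

Outer boundary:
Σ = (-8) + (-12) + (-10) + (-8) + (-10) + (-45) + (-10) = -103
Area = |Σ|/2 = 51.5.
Hole:
Σ = (0) + (-3) + (7) + (12) = 16
Area = |Σ|/2 = 8.
Net area = 51.5 − 8 = 43.5.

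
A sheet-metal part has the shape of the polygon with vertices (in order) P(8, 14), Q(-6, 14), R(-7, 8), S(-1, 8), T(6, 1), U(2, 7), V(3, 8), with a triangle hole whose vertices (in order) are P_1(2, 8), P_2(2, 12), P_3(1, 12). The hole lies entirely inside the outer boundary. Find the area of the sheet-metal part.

Outer boundary:
Apply Gauss's area formula: 2A = Σ (x_i·y_{i+1} − x_{i+1}·y_i), indices taken mod 7.
P→Q: (8)(14) − (-6)(14) = 196
Q→R: (-6)(8) − (-7)(14) = 50
R→S: (-7)(8) − (-1)(8) = -48
S→T: (-1)(1) − (6)(8) = -49
T→U: (6)(7) − (2)(1) = 40
U→V: (2)(8) − (3)(7) = -5
V→P: (3)(14) − (8)(8) = -22
Σ = 162
Area = |Σ|/2 = 81.
Hole:
Σ = (8) + (12) + (-16) = 4
Area = |Σ|/2 = 2.
Net area = 81 − 2 = 79.

79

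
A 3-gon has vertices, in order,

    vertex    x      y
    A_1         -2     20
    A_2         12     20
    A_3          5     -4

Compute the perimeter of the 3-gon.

64

|A_1A_2| = √((14)² + (0)²) = √196 = 14
|A_2A_3| = √((-7)² + (-24)²) = √625 = 25
|A_3A_1| = √((-7)² + (24)²) = √625 = 25
Perimeter = 14 + 25 + 25 = 64.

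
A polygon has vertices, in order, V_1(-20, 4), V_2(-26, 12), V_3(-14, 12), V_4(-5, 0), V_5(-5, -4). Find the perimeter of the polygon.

|V_1V_2| = √((-6)² + (8)²) = √100 = 10
|V_2V_3| = √((12)² + (0)²) = √144 = 12
|V_3V_4| = √((9)² + (-12)²) = √225 = 15
|V_4V_5| = √((0)² + (-4)²) = √16 = 4
|V_5V_1| = √((-15)² + (8)²) = √289 = 17
Perimeter = 10 + 12 + 15 + 4 + 17 = 58.

58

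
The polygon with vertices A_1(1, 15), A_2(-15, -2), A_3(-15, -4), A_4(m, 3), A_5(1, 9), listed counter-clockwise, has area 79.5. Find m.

-4

Write out the shoelace sum; only the two edges meeting at A_4 involve m:
2·Area = [((-15)·3 − m·(-4)) + (m·9 − 1·3)] + 259
       = 13·m + 211 = 159
⇒ m = -4.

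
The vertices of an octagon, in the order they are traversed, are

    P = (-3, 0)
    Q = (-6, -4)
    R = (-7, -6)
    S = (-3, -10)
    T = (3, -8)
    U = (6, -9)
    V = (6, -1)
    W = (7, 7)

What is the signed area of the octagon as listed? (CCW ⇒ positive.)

132.5

Apply Gauss's area formula: 2A = Σ (x_i·y_{i+1} − x_{i+1}·y_i), indices taken mod 8.
Σ = (12) + (8) + (52) + (54) + (21) + (48) + (49) + (21) = 265
Signed area = Σ/2 = 132.5 (positive ⇒ counter-clockwise traversal).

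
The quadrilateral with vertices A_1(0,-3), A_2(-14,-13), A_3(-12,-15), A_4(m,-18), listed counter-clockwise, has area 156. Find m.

7

The doubled signed area Σ (x_i y_{i+1} − x_{i+1} y_i) is linear in m.
With m=0 it equals 228; the coefficient of m is 12 (from the two edges through A_4).
So 12·m + 228 = 2·156 = 312 ⇒ m = 7.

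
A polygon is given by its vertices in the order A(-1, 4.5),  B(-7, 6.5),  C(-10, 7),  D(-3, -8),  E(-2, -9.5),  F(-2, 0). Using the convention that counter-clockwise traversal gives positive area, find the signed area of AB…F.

63.25

Apply the shoelace (surveyor's) formula: 2A = Σ (x_i·y_{i+1} − x_{i+1}·y_i), indices taken mod 6.
Cross-terms: 25, 16, 101, 12.5, -19, -9  ⇒  Σ = 126.5
Signed area = Σ/2 = 63.25 (positive ⇒ counter-clockwise traversal).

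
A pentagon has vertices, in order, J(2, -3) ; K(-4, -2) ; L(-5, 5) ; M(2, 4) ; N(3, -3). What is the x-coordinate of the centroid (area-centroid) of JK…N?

-287/291

Apply Gauss's area formula. First the cross-terms c_i = x_i·y_{i+1} − x_{i+1}·y_i:
  -16, -30, -30, -18, -3  ⇒  2A = -97, A = -48.5.
Then Σ (x_i + x_{i+1})·c_i = 287, so x̄ = 287 / (6·(-48.5)) = -287/291.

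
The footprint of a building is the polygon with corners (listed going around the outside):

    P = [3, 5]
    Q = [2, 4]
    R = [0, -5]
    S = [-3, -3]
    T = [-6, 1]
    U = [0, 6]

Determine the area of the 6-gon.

49

Apply Gauss's area formula: 2A = Σ (x_i·y_{i+1} − x_{i+1}·y_i), indices taken mod 6.
Σ = (2) + (-10) + (-15) + (-21) + (-36) + (-18) = -98
Area = |Σ|/2 = 49.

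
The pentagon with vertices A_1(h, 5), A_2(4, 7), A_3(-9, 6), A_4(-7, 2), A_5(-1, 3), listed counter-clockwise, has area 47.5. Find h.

The doubled signed area Σ (x_i y_{i+1} − x_{i+1} y_i) is linear in h.
With h=0 it equals 67; the coefficient of h is 4 (from the two edges through A_1).
So 4·h + 67 = 2·47.5 = 95 ⇒ h = 7.

7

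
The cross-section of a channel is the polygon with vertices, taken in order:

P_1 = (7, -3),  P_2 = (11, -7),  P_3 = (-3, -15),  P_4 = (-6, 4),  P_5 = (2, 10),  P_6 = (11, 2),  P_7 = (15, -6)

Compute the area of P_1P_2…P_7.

288.5

Apply the surveyor's formula: 2A = Σ (x_i·y_{i+1} − x_{i+1}·y_i), indices taken mod 7.
Cross-terms: -16, -186, -102, -68, -106, -96, -3  ⇒  Σ = -577
Area = |Σ|/2 = 288.5.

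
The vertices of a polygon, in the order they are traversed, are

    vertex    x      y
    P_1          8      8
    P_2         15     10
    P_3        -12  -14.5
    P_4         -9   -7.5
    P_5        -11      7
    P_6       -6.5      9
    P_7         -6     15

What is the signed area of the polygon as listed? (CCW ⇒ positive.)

Apply the shoelace (surveyor's) formula: 2A = Σ (x_i·y_{i+1} − x_{i+1}·y_i), indices taken mod 7.
Cross-terms: -40, -97.5, -40.5, -145.5, -53.5, -43.5, -168  ⇒  Σ = -588.5
Signed area = Σ/2 = -294.25 (negative ⇒ clockwise traversal).

-294.25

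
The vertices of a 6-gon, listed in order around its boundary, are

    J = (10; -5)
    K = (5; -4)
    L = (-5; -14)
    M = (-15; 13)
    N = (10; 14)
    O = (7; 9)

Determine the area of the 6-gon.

Apply the shoelace formula: 2A = Σ (x_i·y_{i+1} − x_{i+1}·y_i), indices taken mod 6.
Σ = (-15) + (-90) + (-275) + (-340) + (-8) + (-125) = -853
Area = |Σ|/2 = 426.5.

426.5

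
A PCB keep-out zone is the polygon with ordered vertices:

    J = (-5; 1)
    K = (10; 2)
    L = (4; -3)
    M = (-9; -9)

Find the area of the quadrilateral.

Apply Gauss's area formula: 2A = Σ (x_i·y_{i+1} − x_{i+1}·y_i), indices taken mod 4.
J→K: (-5)(2) − (10)(1) = -20
K→L: (10)(-3) − (4)(2) = -38
L→M: (4)(-9) − (-9)(-3) = -63
M→J: (-9)(1) − (-5)(-9) = -54
Σ = -175
Area = |Σ|/2 = 87.5.

87.5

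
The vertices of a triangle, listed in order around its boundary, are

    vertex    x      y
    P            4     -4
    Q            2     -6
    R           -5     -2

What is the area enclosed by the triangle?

11

P→Q: (4)(-6) − (2)(-4) = -16
Q→R: (2)(-2) − (-5)(-6) = -34
R→P: (-5)(-4) − (4)(-2) = 28
Σ = -22
Area = |Σ|/2 = 11.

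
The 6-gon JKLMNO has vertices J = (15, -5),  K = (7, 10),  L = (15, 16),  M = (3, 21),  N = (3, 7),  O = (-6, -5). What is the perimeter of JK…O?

|JK| = √((-8)² + (15)²) = √289 = 17
|KL| = √((8)² + (6)²) = √100 = 10
|LM| = √((-12)² + (5)²) = √169 = 13
|MN| = √((0)² + (-14)²) = √196 = 14
|NO| = √((-9)² + (-12)²) = √225 = 15
|OJ| = √((21)² + (0)²) = √441 = 21
Perimeter = 17 + 10 + 13 + 14 + 15 + 21 = 90.

90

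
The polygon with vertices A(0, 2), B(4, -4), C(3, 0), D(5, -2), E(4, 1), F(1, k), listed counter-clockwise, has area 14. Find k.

Write out the shoelace sum; only the two edges meeting at F involve k:
2·Area = [(4·k − 1·1) + (1·2 − 0·k)] + 11
       = 4·k + 12 = 28
⇒ k = 4.

4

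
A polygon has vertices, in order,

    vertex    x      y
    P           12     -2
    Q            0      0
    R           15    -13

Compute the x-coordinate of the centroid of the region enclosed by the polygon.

Apply the shoelace formula. First the cross-terms c_i = x_i·y_{i+1} − x_{i+1}·y_i:
  0, 0, 126  ⇒  2A = 126, A = 63.
Then Σ (x_i + x_{i+1})·c_i = 3402, so x̄ = 3402 / (6·63) = 9.

9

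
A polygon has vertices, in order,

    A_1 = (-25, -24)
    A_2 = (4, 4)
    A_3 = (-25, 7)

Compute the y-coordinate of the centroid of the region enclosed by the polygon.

-13/3

Apply the shoelace (surveyor's) formula. First the cross-terms c_i = x_i·y_{i+1} − x_{i+1}·y_i:
  -4, 128, 775  ⇒  2A = 899, A = 449.5.
Then Σ (y_i + y_{i+1})·c_i = -11687, so ȳ = -11687 / (6·449.5) = -13/3.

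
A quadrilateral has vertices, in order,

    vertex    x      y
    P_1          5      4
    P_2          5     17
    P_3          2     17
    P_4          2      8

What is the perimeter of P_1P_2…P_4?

|P_1P_2| = √((0)² + (13)²) = √169 = 13
|P_2P_3| = √((-3)² + (0)²) = √9 = 3
|P_3P_4| = √((0)² + (-9)²) = √81 = 9
|P_4P_1| = √((3)² + (-4)²) = √25 = 5
Perimeter = 13 + 3 + 9 + 5 = 30.

30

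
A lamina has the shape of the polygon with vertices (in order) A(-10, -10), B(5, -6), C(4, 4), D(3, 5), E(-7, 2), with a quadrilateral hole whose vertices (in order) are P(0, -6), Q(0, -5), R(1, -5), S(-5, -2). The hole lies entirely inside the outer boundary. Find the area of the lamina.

Outer boundary:
Apply Gauss's area formula: 2A = Σ (x_i·y_{i+1} − x_{i+1}·y_i), indices taken mod 5.
A→B: (-10)(-6) − (5)(-10) = 110
B→C: (5)(4) − (4)(-6) = 44
C→D: (4)(5) − (3)(4) = 8
D→E: (3)(2) − (-7)(5) = 41
E→A: (-7)(-10) − (-10)(2) = 90
Σ = 293
Area = |Σ|/2 = 146.5.
Hole:
Apply the shoelace (surveyor's) formula: 2A = Σ (x_i·y_{i+1} − x_{i+1}·y_i), indices taken mod 4.
Cross-terms: 0, 5, -27, 30  ⇒  Σ = 8
Area = |Σ|/2 = 4.
Net area = 146.5 − 4 = 142.5.

142.5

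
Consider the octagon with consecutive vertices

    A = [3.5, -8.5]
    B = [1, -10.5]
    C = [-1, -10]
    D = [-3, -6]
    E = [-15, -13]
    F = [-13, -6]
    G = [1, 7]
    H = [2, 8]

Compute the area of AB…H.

169.375

Cross-terms: -28.25, -20.5, -24, -51, -79, -85, -6, -45  ⇒  Σ = -338.75
Area = |Σ|/2 = 169.375.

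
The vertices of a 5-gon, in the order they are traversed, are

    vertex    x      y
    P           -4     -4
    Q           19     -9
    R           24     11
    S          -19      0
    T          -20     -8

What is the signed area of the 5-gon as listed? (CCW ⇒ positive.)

473

Σ = (112) + (425) + (209) + (152) + (48) = 946
Signed area = Σ/2 = 473 (positive ⇒ counter-clockwise traversal).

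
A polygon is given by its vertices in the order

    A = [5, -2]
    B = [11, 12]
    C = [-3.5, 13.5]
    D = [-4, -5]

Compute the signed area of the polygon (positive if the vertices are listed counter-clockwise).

Apply Gauss's area formula: 2A = Σ (x_i·y_{i+1} − x_{i+1}·y_i), indices taken mod 4.
Σ = (82) + (190.5) + (71.5) + (33) = 377
Signed area = Σ/2 = 188.5 (positive ⇒ counter-clockwise traversal).

188.5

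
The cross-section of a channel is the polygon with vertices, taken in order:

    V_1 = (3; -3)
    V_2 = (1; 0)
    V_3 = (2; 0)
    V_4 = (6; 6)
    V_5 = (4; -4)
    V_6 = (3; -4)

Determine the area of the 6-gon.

17

Apply the shoelace (surveyor's) formula: 2A = Σ (x_i·y_{i+1} − x_{i+1}·y_i), indices taken mod 6.
Cross-terms: 3, 0, 12, -48, -4, 3  ⇒  Σ = -34
Area = |Σ|/2 = 17.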